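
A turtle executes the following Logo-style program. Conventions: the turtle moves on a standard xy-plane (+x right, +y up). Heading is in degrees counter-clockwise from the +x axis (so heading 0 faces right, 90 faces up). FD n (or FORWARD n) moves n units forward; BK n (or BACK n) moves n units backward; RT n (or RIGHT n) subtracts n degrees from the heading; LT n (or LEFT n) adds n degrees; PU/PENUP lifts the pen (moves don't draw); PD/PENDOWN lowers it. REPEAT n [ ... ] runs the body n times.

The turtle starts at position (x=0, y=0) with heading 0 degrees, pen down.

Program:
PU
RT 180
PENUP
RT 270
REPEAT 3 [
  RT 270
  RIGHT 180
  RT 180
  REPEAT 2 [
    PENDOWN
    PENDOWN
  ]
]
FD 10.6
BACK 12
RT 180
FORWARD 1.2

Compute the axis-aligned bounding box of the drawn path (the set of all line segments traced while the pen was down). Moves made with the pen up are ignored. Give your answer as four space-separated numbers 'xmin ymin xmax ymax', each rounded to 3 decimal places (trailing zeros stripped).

Executing turtle program step by step:
Start: pos=(0,0), heading=0, pen down
PU: pen up
RT 180: heading 0 -> 180
PU: pen up
RT 270: heading 180 -> 270
REPEAT 3 [
  -- iteration 1/3 --
  RT 270: heading 270 -> 0
  RT 180: heading 0 -> 180
  RT 180: heading 180 -> 0
  REPEAT 2 [
    -- iteration 1/2 --
    PD: pen down
    PD: pen down
    -- iteration 2/2 --
    PD: pen down
    PD: pen down
  ]
  -- iteration 2/3 --
  RT 270: heading 0 -> 90
  RT 180: heading 90 -> 270
  RT 180: heading 270 -> 90
  REPEAT 2 [
    -- iteration 1/2 --
    PD: pen down
    PD: pen down
    -- iteration 2/2 --
    PD: pen down
    PD: pen down
  ]
  -- iteration 3/3 --
  RT 270: heading 90 -> 180
  RT 180: heading 180 -> 0
  RT 180: heading 0 -> 180
  REPEAT 2 [
    -- iteration 1/2 --
    PD: pen down
    PD: pen down
    -- iteration 2/2 --
    PD: pen down
    PD: pen down
  ]
]
FD 10.6: (0,0) -> (-10.6,0) [heading=180, draw]
BK 12: (-10.6,0) -> (1.4,0) [heading=180, draw]
RT 180: heading 180 -> 0
FD 1.2: (1.4,0) -> (2.6,0) [heading=0, draw]
Final: pos=(2.6,0), heading=0, 3 segment(s) drawn

Segment endpoints: x in {-10.6, 0, 1.4, 2.6}, y in {0, 0, 0, 0}
xmin=-10.6, ymin=0, xmax=2.6, ymax=0

Answer: -10.6 0 2.6 0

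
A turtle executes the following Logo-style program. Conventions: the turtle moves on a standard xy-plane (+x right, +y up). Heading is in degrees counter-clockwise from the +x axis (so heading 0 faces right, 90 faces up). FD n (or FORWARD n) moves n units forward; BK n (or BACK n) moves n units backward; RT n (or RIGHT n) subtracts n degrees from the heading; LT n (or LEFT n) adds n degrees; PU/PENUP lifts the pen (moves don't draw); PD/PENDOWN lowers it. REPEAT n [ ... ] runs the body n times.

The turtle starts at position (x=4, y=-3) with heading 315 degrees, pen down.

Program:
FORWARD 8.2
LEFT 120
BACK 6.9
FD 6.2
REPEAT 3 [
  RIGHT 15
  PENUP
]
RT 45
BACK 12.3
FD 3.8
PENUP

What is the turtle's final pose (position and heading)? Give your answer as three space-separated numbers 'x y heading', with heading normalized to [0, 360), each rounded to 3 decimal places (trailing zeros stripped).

Executing turtle program step by step:
Start: pos=(4,-3), heading=315, pen down
FD 8.2: (4,-3) -> (9.798,-8.798) [heading=315, draw]
LT 120: heading 315 -> 75
BK 6.9: (9.798,-8.798) -> (8.012,-15.463) [heading=75, draw]
FD 6.2: (8.012,-15.463) -> (9.617,-9.474) [heading=75, draw]
REPEAT 3 [
  -- iteration 1/3 --
  RT 15: heading 75 -> 60
  PU: pen up
  -- iteration 2/3 --
  RT 15: heading 60 -> 45
  PU: pen up
  -- iteration 3/3 --
  RT 15: heading 45 -> 30
  PU: pen up
]
RT 45: heading 30 -> 345
BK 12.3: (9.617,-9.474) -> (-2.264,-6.291) [heading=345, move]
FD 3.8: (-2.264,-6.291) -> (1.407,-7.274) [heading=345, move]
PU: pen up
Final: pos=(1.407,-7.274), heading=345, 3 segment(s) drawn

Answer: 1.407 -7.274 345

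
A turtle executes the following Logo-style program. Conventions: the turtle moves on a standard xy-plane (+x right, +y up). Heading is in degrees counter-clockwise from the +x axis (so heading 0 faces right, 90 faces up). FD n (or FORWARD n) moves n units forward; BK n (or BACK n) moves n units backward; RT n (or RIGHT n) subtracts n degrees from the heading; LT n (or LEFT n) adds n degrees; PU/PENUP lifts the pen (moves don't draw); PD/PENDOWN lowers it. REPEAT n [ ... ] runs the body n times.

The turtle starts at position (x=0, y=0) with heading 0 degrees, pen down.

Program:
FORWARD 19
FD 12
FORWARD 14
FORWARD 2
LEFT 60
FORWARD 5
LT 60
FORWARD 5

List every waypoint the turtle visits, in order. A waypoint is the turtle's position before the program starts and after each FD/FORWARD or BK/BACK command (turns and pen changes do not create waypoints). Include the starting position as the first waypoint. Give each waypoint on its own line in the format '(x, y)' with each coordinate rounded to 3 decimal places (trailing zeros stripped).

Executing turtle program step by step:
Start: pos=(0,0), heading=0, pen down
FD 19: (0,0) -> (19,0) [heading=0, draw]
FD 12: (19,0) -> (31,0) [heading=0, draw]
FD 14: (31,0) -> (45,0) [heading=0, draw]
FD 2: (45,0) -> (47,0) [heading=0, draw]
LT 60: heading 0 -> 60
FD 5: (47,0) -> (49.5,4.33) [heading=60, draw]
LT 60: heading 60 -> 120
FD 5: (49.5,4.33) -> (47,8.66) [heading=120, draw]
Final: pos=(47,8.66), heading=120, 6 segment(s) drawn
Waypoints (7 total):
(0, 0)
(19, 0)
(31, 0)
(45, 0)
(47, 0)
(49.5, 4.33)
(47, 8.66)

Answer: (0, 0)
(19, 0)
(31, 0)
(45, 0)
(47, 0)
(49.5, 4.33)
(47, 8.66)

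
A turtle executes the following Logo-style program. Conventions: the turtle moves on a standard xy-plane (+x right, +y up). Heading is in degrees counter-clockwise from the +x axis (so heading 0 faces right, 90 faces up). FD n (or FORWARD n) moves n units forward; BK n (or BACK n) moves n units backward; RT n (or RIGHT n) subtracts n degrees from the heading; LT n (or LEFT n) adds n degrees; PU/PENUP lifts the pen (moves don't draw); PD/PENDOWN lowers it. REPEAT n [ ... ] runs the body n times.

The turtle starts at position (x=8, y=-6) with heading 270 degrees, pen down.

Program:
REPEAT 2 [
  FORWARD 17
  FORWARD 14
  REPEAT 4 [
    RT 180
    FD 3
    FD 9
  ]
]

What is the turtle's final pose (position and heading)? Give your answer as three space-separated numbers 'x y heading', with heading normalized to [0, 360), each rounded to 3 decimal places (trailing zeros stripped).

Answer: 8 -68 270

Derivation:
Executing turtle program step by step:
Start: pos=(8,-6), heading=270, pen down
REPEAT 2 [
  -- iteration 1/2 --
  FD 17: (8,-6) -> (8,-23) [heading=270, draw]
  FD 14: (8,-23) -> (8,-37) [heading=270, draw]
  REPEAT 4 [
    -- iteration 1/4 --
    RT 180: heading 270 -> 90
    FD 3: (8,-37) -> (8,-34) [heading=90, draw]
    FD 9: (8,-34) -> (8,-25) [heading=90, draw]
    -- iteration 2/4 --
    RT 180: heading 90 -> 270
    FD 3: (8,-25) -> (8,-28) [heading=270, draw]
    FD 9: (8,-28) -> (8,-37) [heading=270, draw]
    -- iteration 3/4 --
    RT 180: heading 270 -> 90
    FD 3: (8,-37) -> (8,-34) [heading=90, draw]
    FD 9: (8,-34) -> (8,-25) [heading=90, draw]
    -- iteration 4/4 --
    RT 180: heading 90 -> 270
    FD 3: (8,-25) -> (8,-28) [heading=270, draw]
    FD 9: (8,-28) -> (8,-37) [heading=270, draw]
  ]
  -- iteration 2/2 --
  FD 17: (8,-37) -> (8,-54) [heading=270, draw]
  FD 14: (8,-54) -> (8,-68) [heading=270, draw]
  REPEAT 4 [
    -- iteration 1/4 --
    RT 180: heading 270 -> 90
    FD 3: (8,-68) -> (8,-65) [heading=90, draw]
    FD 9: (8,-65) -> (8,-56) [heading=90, draw]
    -- iteration 2/4 --
    RT 180: heading 90 -> 270
    FD 3: (8,-56) -> (8,-59) [heading=270, draw]
    FD 9: (8,-59) -> (8,-68) [heading=270, draw]
    -- iteration 3/4 --
    RT 180: heading 270 -> 90
    FD 3: (8,-68) -> (8,-65) [heading=90, draw]
    FD 9: (8,-65) -> (8,-56) [heading=90, draw]
    -- iteration 4/4 --
    RT 180: heading 90 -> 270
    FD 3: (8,-56) -> (8,-59) [heading=270, draw]
    FD 9: (8,-59) -> (8,-68) [heading=270, draw]
  ]
]
Final: pos=(8,-68), heading=270, 20 segment(s) drawn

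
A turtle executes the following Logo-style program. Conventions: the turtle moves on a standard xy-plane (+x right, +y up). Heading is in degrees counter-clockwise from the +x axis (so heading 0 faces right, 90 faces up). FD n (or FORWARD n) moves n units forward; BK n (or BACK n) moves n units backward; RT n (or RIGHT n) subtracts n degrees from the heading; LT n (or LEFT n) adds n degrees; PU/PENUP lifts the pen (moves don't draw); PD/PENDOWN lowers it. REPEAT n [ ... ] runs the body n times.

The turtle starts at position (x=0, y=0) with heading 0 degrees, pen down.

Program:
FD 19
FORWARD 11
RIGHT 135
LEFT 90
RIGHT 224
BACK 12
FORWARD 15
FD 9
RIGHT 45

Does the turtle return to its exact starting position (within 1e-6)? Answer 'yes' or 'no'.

Executing turtle program step by step:
Start: pos=(0,0), heading=0, pen down
FD 19: (0,0) -> (19,0) [heading=0, draw]
FD 11: (19,0) -> (30,0) [heading=0, draw]
RT 135: heading 0 -> 225
LT 90: heading 225 -> 315
RT 224: heading 315 -> 91
BK 12: (30,0) -> (30.209,-11.998) [heading=91, draw]
FD 15: (30.209,-11.998) -> (29.948,3) [heading=91, draw]
FD 9: (29.948,3) -> (29.791,11.998) [heading=91, draw]
RT 45: heading 91 -> 46
Final: pos=(29.791,11.998), heading=46, 5 segment(s) drawn

Start position: (0, 0)
Final position: (29.791, 11.998)
Distance = 32.116; >= 1e-6 -> NOT closed

Answer: no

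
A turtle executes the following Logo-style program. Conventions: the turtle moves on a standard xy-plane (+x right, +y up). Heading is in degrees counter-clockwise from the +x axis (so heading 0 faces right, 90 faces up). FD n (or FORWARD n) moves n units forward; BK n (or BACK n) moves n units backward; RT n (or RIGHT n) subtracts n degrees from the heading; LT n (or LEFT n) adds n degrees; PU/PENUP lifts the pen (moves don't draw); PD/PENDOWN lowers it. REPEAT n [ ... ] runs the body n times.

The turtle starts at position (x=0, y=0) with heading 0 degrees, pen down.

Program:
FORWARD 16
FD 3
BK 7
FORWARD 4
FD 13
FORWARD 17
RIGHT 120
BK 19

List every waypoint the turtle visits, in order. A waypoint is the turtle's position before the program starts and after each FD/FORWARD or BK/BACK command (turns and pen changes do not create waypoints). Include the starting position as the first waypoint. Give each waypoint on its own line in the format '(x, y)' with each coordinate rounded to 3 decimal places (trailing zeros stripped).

Executing turtle program step by step:
Start: pos=(0,0), heading=0, pen down
FD 16: (0,0) -> (16,0) [heading=0, draw]
FD 3: (16,0) -> (19,0) [heading=0, draw]
BK 7: (19,0) -> (12,0) [heading=0, draw]
FD 4: (12,0) -> (16,0) [heading=0, draw]
FD 13: (16,0) -> (29,0) [heading=0, draw]
FD 17: (29,0) -> (46,0) [heading=0, draw]
RT 120: heading 0 -> 240
BK 19: (46,0) -> (55.5,16.454) [heading=240, draw]
Final: pos=(55.5,16.454), heading=240, 7 segment(s) drawn
Waypoints (8 total):
(0, 0)
(16, 0)
(19, 0)
(12, 0)
(16, 0)
(29, 0)
(46, 0)
(55.5, 16.454)

Answer: (0, 0)
(16, 0)
(19, 0)
(12, 0)
(16, 0)
(29, 0)
(46, 0)
(55.5, 16.454)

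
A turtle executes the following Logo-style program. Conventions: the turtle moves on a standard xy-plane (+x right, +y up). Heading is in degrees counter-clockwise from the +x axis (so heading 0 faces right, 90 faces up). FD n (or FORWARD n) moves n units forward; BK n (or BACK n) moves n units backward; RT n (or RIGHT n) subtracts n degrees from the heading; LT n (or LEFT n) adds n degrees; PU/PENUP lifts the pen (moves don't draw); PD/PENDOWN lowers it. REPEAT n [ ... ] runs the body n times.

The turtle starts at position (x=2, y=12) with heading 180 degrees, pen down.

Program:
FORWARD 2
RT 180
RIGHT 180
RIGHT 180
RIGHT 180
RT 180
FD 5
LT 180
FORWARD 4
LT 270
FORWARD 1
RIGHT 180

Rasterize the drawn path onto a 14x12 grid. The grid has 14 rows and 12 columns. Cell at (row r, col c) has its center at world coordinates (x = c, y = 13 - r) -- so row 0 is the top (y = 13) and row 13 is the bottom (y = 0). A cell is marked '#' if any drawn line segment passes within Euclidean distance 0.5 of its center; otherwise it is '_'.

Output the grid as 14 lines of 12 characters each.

Answer: _#__________
######______
____________
____________
____________
____________
____________
____________
____________
____________
____________
____________
____________
____________

Derivation:
Segment 0: (2,12) -> (0,12)
Segment 1: (0,12) -> (5,12)
Segment 2: (5,12) -> (1,12)
Segment 3: (1,12) -> (1,13)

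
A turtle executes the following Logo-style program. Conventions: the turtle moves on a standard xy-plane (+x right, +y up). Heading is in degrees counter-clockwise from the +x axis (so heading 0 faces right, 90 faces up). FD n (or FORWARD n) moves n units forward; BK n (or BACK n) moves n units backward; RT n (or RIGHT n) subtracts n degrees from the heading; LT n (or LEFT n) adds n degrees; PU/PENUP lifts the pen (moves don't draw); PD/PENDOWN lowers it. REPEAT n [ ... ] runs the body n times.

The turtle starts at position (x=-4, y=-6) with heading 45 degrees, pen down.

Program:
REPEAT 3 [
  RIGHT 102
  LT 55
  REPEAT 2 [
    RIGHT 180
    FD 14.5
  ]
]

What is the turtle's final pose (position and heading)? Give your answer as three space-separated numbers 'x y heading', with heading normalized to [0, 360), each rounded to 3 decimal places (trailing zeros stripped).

Executing turtle program step by step:
Start: pos=(-4,-6), heading=45, pen down
REPEAT 3 [
  -- iteration 1/3 --
  RT 102: heading 45 -> 303
  LT 55: heading 303 -> 358
  REPEAT 2 [
    -- iteration 1/2 --
    RT 180: heading 358 -> 178
    FD 14.5: (-4,-6) -> (-18.491,-5.494) [heading=178, draw]
    -- iteration 2/2 --
    RT 180: heading 178 -> 358
    FD 14.5: (-18.491,-5.494) -> (-4,-6) [heading=358, draw]
  ]
  -- iteration 2/3 --
  RT 102: heading 358 -> 256
  LT 55: heading 256 -> 311
  REPEAT 2 [
    -- iteration 1/2 --
    RT 180: heading 311 -> 131
    FD 14.5: (-4,-6) -> (-13.513,4.943) [heading=131, draw]
    -- iteration 2/2 --
    RT 180: heading 131 -> 311
    FD 14.5: (-13.513,4.943) -> (-4,-6) [heading=311, draw]
  ]
  -- iteration 3/3 --
  RT 102: heading 311 -> 209
  LT 55: heading 209 -> 264
  REPEAT 2 [
    -- iteration 1/2 --
    RT 180: heading 264 -> 84
    FD 14.5: (-4,-6) -> (-2.484,8.421) [heading=84, draw]
    -- iteration 2/2 --
    RT 180: heading 84 -> 264
    FD 14.5: (-2.484,8.421) -> (-4,-6) [heading=264, draw]
  ]
]
Final: pos=(-4,-6), heading=264, 6 segment(s) drawn

Answer: -4 -6 264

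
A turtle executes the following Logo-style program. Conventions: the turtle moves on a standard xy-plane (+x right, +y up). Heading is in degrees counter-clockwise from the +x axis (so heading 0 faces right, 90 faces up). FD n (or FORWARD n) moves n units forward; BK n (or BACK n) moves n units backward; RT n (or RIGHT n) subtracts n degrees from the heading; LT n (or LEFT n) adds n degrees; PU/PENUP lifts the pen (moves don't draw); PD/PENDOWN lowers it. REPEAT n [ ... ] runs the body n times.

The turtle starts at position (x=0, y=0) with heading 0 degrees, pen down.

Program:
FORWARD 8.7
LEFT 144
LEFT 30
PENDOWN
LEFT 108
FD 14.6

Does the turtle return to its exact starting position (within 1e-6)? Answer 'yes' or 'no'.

Answer: no

Derivation:
Executing turtle program step by step:
Start: pos=(0,0), heading=0, pen down
FD 8.7: (0,0) -> (8.7,0) [heading=0, draw]
LT 144: heading 0 -> 144
LT 30: heading 144 -> 174
PD: pen down
LT 108: heading 174 -> 282
FD 14.6: (8.7,0) -> (11.736,-14.281) [heading=282, draw]
Final: pos=(11.736,-14.281), heading=282, 2 segment(s) drawn

Start position: (0, 0)
Final position: (11.736, -14.281)
Distance = 18.484; >= 1e-6 -> NOT closed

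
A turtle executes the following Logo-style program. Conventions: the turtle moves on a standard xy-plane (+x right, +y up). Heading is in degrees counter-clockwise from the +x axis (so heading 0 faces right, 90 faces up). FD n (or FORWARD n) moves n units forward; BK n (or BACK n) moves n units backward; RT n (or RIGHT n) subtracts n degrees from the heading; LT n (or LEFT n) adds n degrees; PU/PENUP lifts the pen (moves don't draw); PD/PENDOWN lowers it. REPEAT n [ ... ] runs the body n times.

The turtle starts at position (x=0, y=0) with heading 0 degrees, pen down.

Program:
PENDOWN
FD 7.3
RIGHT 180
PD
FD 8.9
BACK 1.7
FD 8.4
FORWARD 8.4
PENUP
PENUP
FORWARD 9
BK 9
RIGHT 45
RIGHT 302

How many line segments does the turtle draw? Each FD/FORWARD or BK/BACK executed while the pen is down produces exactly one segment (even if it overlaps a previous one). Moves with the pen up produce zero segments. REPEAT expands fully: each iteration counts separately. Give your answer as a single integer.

Executing turtle program step by step:
Start: pos=(0,0), heading=0, pen down
PD: pen down
FD 7.3: (0,0) -> (7.3,0) [heading=0, draw]
RT 180: heading 0 -> 180
PD: pen down
FD 8.9: (7.3,0) -> (-1.6,0) [heading=180, draw]
BK 1.7: (-1.6,0) -> (0.1,0) [heading=180, draw]
FD 8.4: (0.1,0) -> (-8.3,0) [heading=180, draw]
FD 8.4: (-8.3,0) -> (-16.7,0) [heading=180, draw]
PU: pen up
PU: pen up
FD 9: (-16.7,0) -> (-25.7,0) [heading=180, move]
BK 9: (-25.7,0) -> (-16.7,0) [heading=180, move]
RT 45: heading 180 -> 135
RT 302: heading 135 -> 193
Final: pos=(-16.7,0), heading=193, 5 segment(s) drawn
Segments drawn: 5

Answer: 5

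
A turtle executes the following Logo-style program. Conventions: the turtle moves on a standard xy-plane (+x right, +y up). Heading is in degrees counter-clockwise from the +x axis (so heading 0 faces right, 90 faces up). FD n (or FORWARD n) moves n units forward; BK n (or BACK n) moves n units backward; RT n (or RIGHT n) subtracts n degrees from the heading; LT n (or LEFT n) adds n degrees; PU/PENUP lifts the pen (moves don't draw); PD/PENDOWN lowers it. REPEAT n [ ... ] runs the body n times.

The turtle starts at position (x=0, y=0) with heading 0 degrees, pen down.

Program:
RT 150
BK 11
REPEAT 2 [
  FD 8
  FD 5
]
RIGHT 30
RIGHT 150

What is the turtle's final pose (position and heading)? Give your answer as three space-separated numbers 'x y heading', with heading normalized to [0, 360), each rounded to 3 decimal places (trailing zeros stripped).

Executing turtle program step by step:
Start: pos=(0,0), heading=0, pen down
RT 150: heading 0 -> 210
BK 11: (0,0) -> (9.526,5.5) [heading=210, draw]
REPEAT 2 [
  -- iteration 1/2 --
  FD 8: (9.526,5.5) -> (2.598,1.5) [heading=210, draw]
  FD 5: (2.598,1.5) -> (-1.732,-1) [heading=210, draw]
  -- iteration 2/2 --
  FD 8: (-1.732,-1) -> (-8.66,-5) [heading=210, draw]
  FD 5: (-8.66,-5) -> (-12.99,-7.5) [heading=210, draw]
]
RT 30: heading 210 -> 180
RT 150: heading 180 -> 30
Final: pos=(-12.99,-7.5), heading=30, 5 segment(s) drawn

Answer: -12.99 -7.5 30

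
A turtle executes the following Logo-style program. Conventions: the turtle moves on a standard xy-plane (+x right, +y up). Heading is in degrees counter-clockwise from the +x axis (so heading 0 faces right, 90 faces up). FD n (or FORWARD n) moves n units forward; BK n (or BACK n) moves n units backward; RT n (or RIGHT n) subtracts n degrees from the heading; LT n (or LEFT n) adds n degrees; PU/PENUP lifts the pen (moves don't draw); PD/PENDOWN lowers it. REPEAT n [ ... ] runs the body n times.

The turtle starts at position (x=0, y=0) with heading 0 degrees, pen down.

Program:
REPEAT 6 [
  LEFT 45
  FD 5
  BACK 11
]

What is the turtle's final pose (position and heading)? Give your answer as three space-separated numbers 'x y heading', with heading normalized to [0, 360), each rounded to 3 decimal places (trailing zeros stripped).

Answer: 10.243 -4.243 270

Derivation:
Executing turtle program step by step:
Start: pos=(0,0), heading=0, pen down
REPEAT 6 [
  -- iteration 1/6 --
  LT 45: heading 0 -> 45
  FD 5: (0,0) -> (3.536,3.536) [heading=45, draw]
  BK 11: (3.536,3.536) -> (-4.243,-4.243) [heading=45, draw]
  -- iteration 2/6 --
  LT 45: heading 45 -> 90
  FD 5: (-4.243,-4.243) -> (-4.243,0.757) [heading=90, draw]
  BK 11: (-4.243,0.757) -> (-4.243,-10.243) [heading=90, draw]
  -- iteration 3/6 --
  LT 45: heading 90 -> 135
  FD 5: (-4.243,-10.243) -> (-7.778,-6.707) [heading=135, draw]
  BK 11: (-7.778,-6.707) -> (0,-14.485) [heading=135, draw]
  -- iteration 4/6 --
  LT 45: heading 135 -> 180
  FD 5: (0,-14.485) -> (-5,-14.485) [heading=180, draw]
  BK 11: (-5,-14.485) -> (6,-14.485) [heading=180, draw]
  -- iteration 5/6 --
  LT 45: heading 180 -> 225
  FD 5: (6,-14.485) -> (2.464,-18.021) [heading=225, draw]
  BK 11: (2.464,-18.021) -> (10.243,-10.243) [heading=225, draw]
  -- iteration 6/6 --
  LT 45: heading 225 -> 270
  FD 5: (10.243,-10.243) -> (10.243,-15.243) [heading=270, draw]
  BK 11: (10.243,-15.243) -> (10.243,-4.243) [heading=270, draw]
]
Final: pos=(10.243,-4.243), heading=270, 12 segment(s) drawn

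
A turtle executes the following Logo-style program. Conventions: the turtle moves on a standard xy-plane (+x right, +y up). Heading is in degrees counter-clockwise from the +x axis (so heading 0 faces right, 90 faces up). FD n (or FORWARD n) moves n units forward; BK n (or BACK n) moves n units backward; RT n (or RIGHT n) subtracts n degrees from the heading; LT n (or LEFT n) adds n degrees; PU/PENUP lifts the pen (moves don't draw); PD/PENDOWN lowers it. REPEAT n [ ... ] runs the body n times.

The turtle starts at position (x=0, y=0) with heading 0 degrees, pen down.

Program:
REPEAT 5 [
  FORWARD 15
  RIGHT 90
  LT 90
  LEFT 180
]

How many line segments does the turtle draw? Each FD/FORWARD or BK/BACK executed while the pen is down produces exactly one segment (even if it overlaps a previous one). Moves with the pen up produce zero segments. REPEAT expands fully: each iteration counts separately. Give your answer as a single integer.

Answer: 5

Derivation:
Executing turtle program step by step:
Start: pos=(0,0), heading=0, pen down
REPEAT 5 [
  -- iteration 1/5 --
  FD 15: (0,0) -> (15,0) [heading=0, draw]
  RT 90: heading 0 -> 270
  LT 90: heading 270 -> 0
  LT 180: heading 0 -> 180
  -- iteration 2/5 --
  FD 15: (15,0) -> (0,0) [heading=180, draw]
  RT 90: heading 180 -> 90
  LT 90: heading 90 -> 180
  LT 180: heading 180 -> 0
  -- iteration 3/5 --
  FD 15: (0,0) -> (15,0) [heading=0, draw]
  RT 90: heading 0 -> 270
  LT 90: heading 270 -> 0
  LT 180: heading 0 -> 180
  -- iteration 4/5 --
  FD 15: (15,0) -> (0,0) [heading=180, draw]
  RT 90: heading 180 -> 90
  LT 90: heading 90 -> 180
  LT 180: heading 180 -> 0
  -- iteration 5/5 --
  FD 15: (0,0) -> (15,0) [heading=0, draw]
  RT 90: heading 0 -> 270
  LT 90: heading 270 -> 0
  LT 180: heading 0 -> 180
]
Final: pos=(15,0), heading=180, 5 segment(s) drawn
Segments drawn: 5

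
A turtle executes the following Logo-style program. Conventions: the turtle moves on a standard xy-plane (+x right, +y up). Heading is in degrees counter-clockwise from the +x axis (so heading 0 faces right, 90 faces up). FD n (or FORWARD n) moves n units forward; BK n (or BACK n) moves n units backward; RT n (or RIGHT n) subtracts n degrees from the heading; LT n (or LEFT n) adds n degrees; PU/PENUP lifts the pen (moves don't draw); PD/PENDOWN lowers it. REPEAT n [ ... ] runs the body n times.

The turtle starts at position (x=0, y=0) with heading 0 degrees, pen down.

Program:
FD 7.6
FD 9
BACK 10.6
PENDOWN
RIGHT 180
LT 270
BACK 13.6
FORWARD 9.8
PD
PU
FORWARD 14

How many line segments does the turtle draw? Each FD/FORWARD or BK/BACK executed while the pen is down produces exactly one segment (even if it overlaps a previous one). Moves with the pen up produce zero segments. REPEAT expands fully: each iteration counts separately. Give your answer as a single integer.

Answer: 5

Derivation:
Executing turtle program step by step:
Start: pos=(0,0), heading=0, pen down
FD 7.6: (0,0) -> (7.6,0) [heading=0, draw]
FD 9: (7.6,0) -> (16.6,0) [heading=0, draw]
BK 10.6: (16.6,0) -> (6,0) [heading=0, draw]
PD: pen down
RT 180: heading 0 -> 180
LT 270: heading 180 -> 90
BK 13.6: (6,0) -> (6,-13.6) [heading=90, draw]
FD 9.8: (6,-13.6) -> (6,-3.8) [heading=90, draw]
PD: pen down
PU: pen up
FD 14: (6,-3.8) -> (6,10.2) [heading=90, move]
Final: pos=(6,10.2), heading=90, 5 segment(s) drawn
Segments drawn: 5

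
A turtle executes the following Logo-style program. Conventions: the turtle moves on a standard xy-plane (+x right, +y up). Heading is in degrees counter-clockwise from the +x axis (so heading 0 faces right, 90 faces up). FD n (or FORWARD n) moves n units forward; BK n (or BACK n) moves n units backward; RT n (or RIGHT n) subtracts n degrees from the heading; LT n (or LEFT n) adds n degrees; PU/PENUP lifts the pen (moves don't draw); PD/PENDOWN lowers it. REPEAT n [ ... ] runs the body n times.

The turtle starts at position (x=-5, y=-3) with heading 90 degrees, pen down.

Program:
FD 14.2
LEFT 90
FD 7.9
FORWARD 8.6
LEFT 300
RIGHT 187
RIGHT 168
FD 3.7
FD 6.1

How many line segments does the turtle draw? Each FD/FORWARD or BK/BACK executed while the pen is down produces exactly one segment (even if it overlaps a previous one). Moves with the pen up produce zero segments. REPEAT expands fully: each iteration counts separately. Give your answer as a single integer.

Executing turtle program step by step:
Start: pos=(-5,-3), heading=90, pen down
FD 14.2: (-5,-3) -> (-5,11.2) [heading=90, draw]
LT 90: heading 90 -> 180
FD 7.9: (-5,11.2) -> (-12.9,11.2) [heading=180, draw]
FD 8.6: (-12.9,11.2) -> (-21.5,11.2) [heading=180, draw]
LT 300: heading 180 -> 120
RT 187: heading 120 -> 293
RT 168: heading 293 -> 125
FD 3.7: (-21.5,11.2) -> (-23.622,14.231) [heading=125, draw]
FD 6.1: (-23.622,14.231) -> (-27.121,19.228) [heading=125, draw]
Final: pos=(-27.121,19.228), heading=125, 5 segment(s) drawn
Segments drawn: 5

Answer: 5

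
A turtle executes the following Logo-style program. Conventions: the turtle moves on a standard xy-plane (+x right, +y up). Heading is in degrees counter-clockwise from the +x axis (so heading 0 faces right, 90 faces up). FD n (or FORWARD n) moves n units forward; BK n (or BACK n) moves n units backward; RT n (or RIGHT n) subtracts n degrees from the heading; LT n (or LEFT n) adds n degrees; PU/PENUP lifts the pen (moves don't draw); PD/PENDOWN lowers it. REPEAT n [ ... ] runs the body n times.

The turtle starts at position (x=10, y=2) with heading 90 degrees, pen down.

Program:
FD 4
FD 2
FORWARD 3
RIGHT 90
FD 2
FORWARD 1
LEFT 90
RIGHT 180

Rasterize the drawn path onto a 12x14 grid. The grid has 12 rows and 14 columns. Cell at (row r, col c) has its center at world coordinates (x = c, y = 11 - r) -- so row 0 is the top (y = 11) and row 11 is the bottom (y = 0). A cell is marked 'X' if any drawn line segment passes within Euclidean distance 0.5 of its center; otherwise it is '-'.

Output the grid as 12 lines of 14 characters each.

Answer: ----------XXXX
----------X---
----------X---
----------X---
----------X---
----------X---
----------X---
----------X---
----------X---
----------X---
--------------
--------------

Derivation:
Segment 0: (10,2) -> (10,6)
Segment 1: (10,6) -> (10,8)
Segment 2: (10,8) -> (10,11)
Segment 3: (10,11) -> (12,11)
Segment 4: (12,11) -> (13,11)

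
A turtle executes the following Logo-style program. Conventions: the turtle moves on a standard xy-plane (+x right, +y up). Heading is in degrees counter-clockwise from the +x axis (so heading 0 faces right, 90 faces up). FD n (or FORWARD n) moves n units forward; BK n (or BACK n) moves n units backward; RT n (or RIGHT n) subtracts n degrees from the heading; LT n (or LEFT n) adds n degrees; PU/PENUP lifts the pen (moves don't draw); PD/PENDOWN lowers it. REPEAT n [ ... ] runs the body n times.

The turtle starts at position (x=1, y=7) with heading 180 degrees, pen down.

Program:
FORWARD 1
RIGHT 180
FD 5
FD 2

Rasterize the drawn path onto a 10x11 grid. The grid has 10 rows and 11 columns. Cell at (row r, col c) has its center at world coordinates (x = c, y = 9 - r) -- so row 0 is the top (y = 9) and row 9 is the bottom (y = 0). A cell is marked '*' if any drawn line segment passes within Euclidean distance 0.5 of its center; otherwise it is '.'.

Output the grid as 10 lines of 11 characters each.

Answer: ...........
...........
********...
...........
...........
...........
...........
...........
...........
...........

Derivation:
Segment 0: (1,7) -> (0,7)
Segment 1: (0,7) -> (5,7)
Segment 2: (5,7) -> (7,7)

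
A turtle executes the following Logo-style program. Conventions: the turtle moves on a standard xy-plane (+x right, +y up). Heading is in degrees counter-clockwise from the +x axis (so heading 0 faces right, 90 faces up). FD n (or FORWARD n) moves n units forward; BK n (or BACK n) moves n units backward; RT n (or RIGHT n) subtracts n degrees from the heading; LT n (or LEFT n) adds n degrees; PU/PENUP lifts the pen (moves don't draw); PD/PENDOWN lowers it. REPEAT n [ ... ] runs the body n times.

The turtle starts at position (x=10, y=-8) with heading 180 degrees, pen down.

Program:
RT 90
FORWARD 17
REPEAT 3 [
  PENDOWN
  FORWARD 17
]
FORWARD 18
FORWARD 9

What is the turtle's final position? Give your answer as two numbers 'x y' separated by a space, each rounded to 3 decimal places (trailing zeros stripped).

Executing turtle program step by step:
Start: pos=(10,-8), heading=180, pen down
RT 90: heading 180 -> 90
FD 17: (10,-8) -> (10,9) [heading=90, draw]
REPEAT 3 [
  -- iteration 1/3 --
  PD: pen down
  FD 17: (10,9) -> (10,26) [heading=90, draw]
  -- iteration 2/3 --
  PD: pen down
  FD 17: (10,26) -> (10,43) [heading=90, draw]
  -- iteration 3/3 --
  PD: pen down
  FD 17: (10,43) -> (10,60) [heading=90, draw]
]
FD 18: (10,60) -> (10,78) [heading=90, draw]
FD 9: (10,78) -> (10,87) [heading=90, draw]
Final: pos=(10,87), heading=90, 6 segment(s) drawn

Answer: 10 87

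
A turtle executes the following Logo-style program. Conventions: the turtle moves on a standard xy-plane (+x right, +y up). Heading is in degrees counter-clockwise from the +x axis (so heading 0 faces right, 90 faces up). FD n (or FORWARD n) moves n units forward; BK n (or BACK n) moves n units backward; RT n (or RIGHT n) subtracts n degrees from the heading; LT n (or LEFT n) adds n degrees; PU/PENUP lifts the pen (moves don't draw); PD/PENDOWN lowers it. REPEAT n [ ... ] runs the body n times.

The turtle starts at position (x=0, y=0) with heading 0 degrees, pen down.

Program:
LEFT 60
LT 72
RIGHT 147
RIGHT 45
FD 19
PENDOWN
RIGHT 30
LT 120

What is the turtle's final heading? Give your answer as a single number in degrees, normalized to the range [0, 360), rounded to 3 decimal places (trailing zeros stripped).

Answer: 30

Derivation:
Executing turtle program step by step:
Start: pos=(0,0), heading=0, pen down
LT 60: heading 0 -> 60
LT 72: heading 60 -> 132
RT 147: heading 132 -> 345
RT 45: heading 345 -> 300
FD 19: (0,0) -> (9.5,-16.454) [heading=300, draw]
PD: pen down
RT 30: heading 300 -> 270
LT 120: heading 270 -> 30
Final: pos=(9.5,-16.454), heading=30, 1 segment(s) drawn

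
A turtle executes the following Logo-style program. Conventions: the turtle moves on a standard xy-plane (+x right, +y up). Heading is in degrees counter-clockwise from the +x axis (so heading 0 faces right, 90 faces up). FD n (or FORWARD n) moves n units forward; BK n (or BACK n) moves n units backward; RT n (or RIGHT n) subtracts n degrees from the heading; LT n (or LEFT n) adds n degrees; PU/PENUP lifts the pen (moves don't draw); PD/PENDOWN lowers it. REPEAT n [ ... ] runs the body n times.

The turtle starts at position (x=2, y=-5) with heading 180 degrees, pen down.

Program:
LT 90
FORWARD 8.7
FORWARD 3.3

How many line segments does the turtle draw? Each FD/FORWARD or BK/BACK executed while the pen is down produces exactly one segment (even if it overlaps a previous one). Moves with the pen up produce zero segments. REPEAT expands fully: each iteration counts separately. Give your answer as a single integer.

Answer: 2

Derivation:
Executing turtle program step by step:
Start: pos=(2,-5), heading=180, pen down
LT 90: heading 180 -> 270
FD 8.7: (2,-5) -> (2,-13.7) [heading=270, draw]
FD 3.3: (2,-13.7) -> (2,-17) [heading=270, draw]
Final: pos=(2,-17), heading=270, 2 segment(s) drawn
Segments drawn: 2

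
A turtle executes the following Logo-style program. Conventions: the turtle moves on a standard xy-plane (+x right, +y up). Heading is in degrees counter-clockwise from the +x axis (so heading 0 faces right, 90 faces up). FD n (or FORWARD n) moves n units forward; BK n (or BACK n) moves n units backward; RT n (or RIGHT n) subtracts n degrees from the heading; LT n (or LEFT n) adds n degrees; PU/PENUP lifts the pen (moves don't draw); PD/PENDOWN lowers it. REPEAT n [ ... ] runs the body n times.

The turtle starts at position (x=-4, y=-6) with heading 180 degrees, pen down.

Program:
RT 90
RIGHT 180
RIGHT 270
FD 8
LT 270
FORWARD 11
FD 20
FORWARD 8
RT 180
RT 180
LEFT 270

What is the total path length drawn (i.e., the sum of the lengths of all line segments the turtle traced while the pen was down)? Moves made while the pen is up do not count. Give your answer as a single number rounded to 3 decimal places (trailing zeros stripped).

Answer: 47

Derivation:
Executing turtle program step by step:
Start: pos=(-4,-6), heading=180, pen down
RT 90: heading 180 -> 90
RT 180: heading 90 -> 270
RT 270: heading 270 -> 0
FD 8: (-4,-6) -> (4,-6) [heading=0, draw]
LT 270: heading 0 -> 270
FD 11: (4,-6) -> (4,-17) [heading=270, draw]
FD 20: (4,-17) -> (4,-37) [heading=270, draw]
FD 8: (4,-37) -> (4,-45) [heading=270, draw]
RT 180: heading 270 -> 90
RT 180: heading 90 -> 270
LT 270: heading 270 -> 180
Final: pos=(4,-45), heading=180, 4 segment(s) drawn

Segment lengths:
  seg 1: (-4,-6) -> (4,-6), length = 8
  seg 2: (4,-6) -> (4,-17), length = 11
  seg 3: (4,-17) -> (4,-37), length = 20
  seg 4: (4,-37) -> (4,-45), length = 8
Total = 47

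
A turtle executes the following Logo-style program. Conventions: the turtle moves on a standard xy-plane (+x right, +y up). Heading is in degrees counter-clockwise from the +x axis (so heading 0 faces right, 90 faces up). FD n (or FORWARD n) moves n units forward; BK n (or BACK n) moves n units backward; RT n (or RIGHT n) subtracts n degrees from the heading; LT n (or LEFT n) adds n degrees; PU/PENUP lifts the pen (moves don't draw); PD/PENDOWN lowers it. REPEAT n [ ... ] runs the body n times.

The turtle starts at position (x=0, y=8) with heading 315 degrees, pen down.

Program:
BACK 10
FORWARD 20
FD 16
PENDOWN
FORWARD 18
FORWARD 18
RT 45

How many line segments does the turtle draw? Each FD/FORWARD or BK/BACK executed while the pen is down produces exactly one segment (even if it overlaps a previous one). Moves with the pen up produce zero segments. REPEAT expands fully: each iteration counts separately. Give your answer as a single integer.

Executing turtle program step by step:
Start: pos=(0,8), heading=315, pen down
BK 10: (0,8) -> (-7.071,15.071) [heading=315, draw]
FD 20: (-7.071,15.071) -> (7.071,0.929) [heading=315, draw]
FD 16: (7.071,0.929) -> (18.385,-10.385) [heading=315, draw]
PD: pen down
FD 18: (18.385,-10.385) -> (31.113,-23.113) [heading=315, draw]
FD 18: (31.113,-23.113) -> (43.841,-35.841) [heading=315, draw]
RT 45: heading 315 -> 270
Final: pos=(43.841,-35.841), heading=270, 5 segment(s) drawn
Segments drawn: 5

Answer: 5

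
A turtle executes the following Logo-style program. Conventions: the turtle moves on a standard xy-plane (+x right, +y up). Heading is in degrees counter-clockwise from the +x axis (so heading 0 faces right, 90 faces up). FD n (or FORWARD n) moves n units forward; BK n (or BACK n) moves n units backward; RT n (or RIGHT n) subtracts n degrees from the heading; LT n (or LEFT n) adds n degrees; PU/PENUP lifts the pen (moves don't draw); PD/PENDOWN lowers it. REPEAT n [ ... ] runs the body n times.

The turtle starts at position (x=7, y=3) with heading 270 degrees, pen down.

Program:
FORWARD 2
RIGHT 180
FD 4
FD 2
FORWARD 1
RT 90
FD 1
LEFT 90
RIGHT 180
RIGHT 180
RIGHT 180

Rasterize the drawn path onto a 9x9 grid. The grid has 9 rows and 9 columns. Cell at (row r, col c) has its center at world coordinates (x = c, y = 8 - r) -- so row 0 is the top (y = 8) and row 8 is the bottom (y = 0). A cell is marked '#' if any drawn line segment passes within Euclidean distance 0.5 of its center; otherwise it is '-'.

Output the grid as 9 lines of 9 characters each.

Answer: -------##
-------#-
-------#-
-------#-
-------#-
-------#-
-------#-
-------#-
---------

Derivation:
Segment 0: (7,3) -> (7,1)
Segment 1: (7,1) -> (7,5)
Segment 2: (7,5) -> (7,7)
Segment 3: (7,7) -> (7,8)
Segment 4: (7,8) -> (8,8)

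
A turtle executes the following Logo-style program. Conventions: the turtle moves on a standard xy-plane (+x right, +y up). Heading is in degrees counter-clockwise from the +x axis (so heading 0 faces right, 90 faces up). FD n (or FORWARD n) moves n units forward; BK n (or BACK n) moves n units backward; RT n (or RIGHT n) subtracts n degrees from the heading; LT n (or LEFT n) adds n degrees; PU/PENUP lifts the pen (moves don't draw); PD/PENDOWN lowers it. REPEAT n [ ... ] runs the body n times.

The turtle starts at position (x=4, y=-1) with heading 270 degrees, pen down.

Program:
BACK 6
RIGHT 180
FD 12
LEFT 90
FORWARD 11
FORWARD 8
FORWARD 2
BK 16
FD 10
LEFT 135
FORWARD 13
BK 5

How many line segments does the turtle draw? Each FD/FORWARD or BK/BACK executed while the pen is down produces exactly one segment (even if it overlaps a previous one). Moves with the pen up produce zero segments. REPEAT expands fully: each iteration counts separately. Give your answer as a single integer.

Answer: 9

Derivation:
Executing turtle program step by step:
Start: pos=(4,-1), heading=270, pen down
BK 6: (4,-1) -> (4,5) [heading=270, draw]
RT 180: heading 270 -> 90
FD 12: (4,5) -> (4,17) [heading=90, draw]
LT 90: heading 90 -> 180
FD 11: (4,17) -> (-7,17) [heading=180, draw]
FD 8: (-7,17) -> (-15,17) [heading=180, draw]
FD 2: (-15,17) -> (-17,17) [heading=180, draw]
BK 16: (-17,17) -> (-1,17) [heading=180, draw]
FD 10: (-1,17) -> (-11,17) [heading=180, draw]
LT 135: heading 180 -> 315
FD 13: (-11,17) -> (-1.808,7.808) [heading=315, draw]
BK 5: (-1.808,7.808) -> (-5.343,11.343) [heading=315, draw]
Final: pos=(-5.343,11.343), heading=315, 9 segment(s) drawn
Segments drawn: 9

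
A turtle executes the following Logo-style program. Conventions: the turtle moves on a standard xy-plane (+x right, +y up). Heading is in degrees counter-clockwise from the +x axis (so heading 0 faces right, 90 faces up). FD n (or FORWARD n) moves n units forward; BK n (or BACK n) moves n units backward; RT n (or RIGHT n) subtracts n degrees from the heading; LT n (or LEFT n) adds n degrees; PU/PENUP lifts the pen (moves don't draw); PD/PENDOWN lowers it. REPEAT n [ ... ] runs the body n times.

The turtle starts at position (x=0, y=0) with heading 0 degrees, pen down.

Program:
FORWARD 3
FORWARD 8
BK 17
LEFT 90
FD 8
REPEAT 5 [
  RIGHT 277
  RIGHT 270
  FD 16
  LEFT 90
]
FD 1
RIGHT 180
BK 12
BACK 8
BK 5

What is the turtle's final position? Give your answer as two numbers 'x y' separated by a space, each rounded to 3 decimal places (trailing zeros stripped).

Answer: 8.507 -24.604

Derivation:
Executing turtle program step by step:
Start: pos=(0,0), heading=0, pen down
FD 3: (0,0) -> (3,0) [heading=0, draw]
FD 8: (3,0) -> (11,0) [heading=0, draw]
BK 17: (11,0) -> (-6,0) [heading=0, draw]
LT 90: heading 0 -> 90
FD 8: (-6,0) -> (-6,8) [heading=90, draw]
REPEAT 5 [
  -- iteration 1/5 --
  RT 277: heading 90 -> 173
  RT 270: heading 173 -> 263
  FD 16: (-6,8) -> (-7.95,-7.881) [heading=263, draw]
  LT 90: heading 263 -> 353
  -- iteration 2/5 --
  RT 277: heading 353 -> 76
  RT 270: heading 76 -> 166
  FD 16: (-7.95,-7.881) -> (-23.475,-4.01) [heading=166, draw]
  LT 90: heading 166 -> 256
  -- iteration 3/5 --
  RT 277: heading 256 -> 339
  RT 270: heading 339 -> 69
  FD 16: (-23.475,-4.01) -> (-17.741,10.927) [heading=69, draw]
  LT 90: heading 69 -> 159
  -- iteration 4/5 --
  RT 277: heading 159 -> 242
  RT 270: heading 242 -> 332
  FD 16: (-17.741,10.927) -> (-3.614,3.416) [heading=332, draw]
  LT 90: heading 332 -> 62
  -- iteration 5/5 --
  RT 277: heading 62 -> 145
  RT 270: heading 145 -> 235
  FD 16: (-3.614,3.416) -> (-12.791,-9.691) [heading=235, draw]
  LT 90: heading 235 -> 325
]
FD 1: (-12.791,-9.691) -> (-11.972,-10.264) [heading=325, draw]
RT 180: heading 325 -> 145
BK 12: (-11.972,-10.264) -> (-2.142,-17.147) [heading=145, draw]
BK 8: (-2.142,-17.147) -> (4.411,-21.736) [heading=145, draw]
BK 5: (4.411,-21.736) -> (8.507,-24.604) [heading=145, draw]
Final: pos=(8.507,-24.604), heading=145, 13 segment(s) drawn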